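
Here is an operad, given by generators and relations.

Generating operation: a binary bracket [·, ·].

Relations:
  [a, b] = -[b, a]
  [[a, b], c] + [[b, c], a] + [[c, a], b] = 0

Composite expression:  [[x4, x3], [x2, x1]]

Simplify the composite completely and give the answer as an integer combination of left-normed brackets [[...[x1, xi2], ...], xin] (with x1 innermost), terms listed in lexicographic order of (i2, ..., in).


A multilinear Lie element is pinned by x1-initial words (x1 innermost).
Composite bracket: [[x4, x3], [x2, x1]]
The bracket unfolds into 8 signed words via [a, b] = ab - ba (2^3 = 8).
Keep just the words that open with x1:
  word x1x2x3x4 has sign -1, contributing -[[[x1, x2], x3], x4]
  word x1x2x4x3 has sign +1, contributing +[[[x1, x2], x4], x3]

-[[[x1, x2], x3], x4] + [[[x1, x2], x4], x3]


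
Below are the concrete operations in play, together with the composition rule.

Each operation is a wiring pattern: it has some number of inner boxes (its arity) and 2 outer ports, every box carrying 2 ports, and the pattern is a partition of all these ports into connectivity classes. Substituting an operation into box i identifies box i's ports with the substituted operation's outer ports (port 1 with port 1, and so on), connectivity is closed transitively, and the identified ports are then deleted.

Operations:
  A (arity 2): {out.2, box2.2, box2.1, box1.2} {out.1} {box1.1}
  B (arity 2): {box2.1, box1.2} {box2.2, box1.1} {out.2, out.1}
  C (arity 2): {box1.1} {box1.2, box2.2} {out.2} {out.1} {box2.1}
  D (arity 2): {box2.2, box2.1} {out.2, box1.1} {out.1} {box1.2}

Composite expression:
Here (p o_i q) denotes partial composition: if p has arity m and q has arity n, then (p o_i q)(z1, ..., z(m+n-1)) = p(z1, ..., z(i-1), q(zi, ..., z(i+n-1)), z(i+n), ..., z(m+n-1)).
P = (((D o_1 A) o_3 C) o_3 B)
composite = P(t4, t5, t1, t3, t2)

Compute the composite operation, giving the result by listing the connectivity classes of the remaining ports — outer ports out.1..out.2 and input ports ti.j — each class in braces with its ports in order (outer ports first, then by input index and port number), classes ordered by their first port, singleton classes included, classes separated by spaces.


{out.1} {out.2} {t1.1, t3.2} {t1.2, t3.1} {t2.1} {t2.2} {t4.1} {t4.2, t5.1, t5.2}

Treat the ports identified at D as solder joints: merge, then drop.
stage A: inputs (t4, t5), connectivity {out.1} {out.2, t4.2, t5.1, t5.2} {t4.1}, out.j its boundary
stage B: inputs (t1, t3), connectivity {out.1, out.2} {t1.1, t3.2} {t1.2, t3.1}, out.j its boundary
stage C: inputs (t1, t3, t2), connectivity {out.1} {out.2} {t1.1, t3.2} {t1.2, t3.1} {t2.1} {t2.2}, out.j its boundary
stage D: inputs (t4, t5, t1, t3, t2), connectivity {out.1} {out.2} {t1.1, t3.2} {t1.2, t3.1} {t2.1} {t2.2} {t4.1} {t4.2, t5.1, t5.2}, out.j its boundary


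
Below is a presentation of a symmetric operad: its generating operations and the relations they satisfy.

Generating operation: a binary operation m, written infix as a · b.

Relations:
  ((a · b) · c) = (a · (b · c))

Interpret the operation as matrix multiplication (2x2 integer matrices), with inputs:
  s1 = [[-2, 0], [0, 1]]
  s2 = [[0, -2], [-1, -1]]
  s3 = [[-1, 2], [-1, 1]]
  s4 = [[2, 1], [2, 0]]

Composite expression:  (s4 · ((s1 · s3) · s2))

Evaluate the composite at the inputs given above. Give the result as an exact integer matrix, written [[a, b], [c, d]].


[[7, 1], [8, 0]]

(s1 · s3) = [[2, -4], [-1, 1]]
((s1 · s3) · s2) = [[4, 0], [-1, 1]]
(s4 · ((s1 · s3) · s2)) = [[7, 1], [8, 0]]


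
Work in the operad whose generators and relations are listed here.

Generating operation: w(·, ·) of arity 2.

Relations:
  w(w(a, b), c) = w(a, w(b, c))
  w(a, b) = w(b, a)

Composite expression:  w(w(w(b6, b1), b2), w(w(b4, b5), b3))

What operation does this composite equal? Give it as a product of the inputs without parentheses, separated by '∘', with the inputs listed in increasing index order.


Both nesting and order wash out for w; what remains is which b's occur.
w(b6, b1) unparenthesizes to b6 ∘ b1
w(w(b6, b1), b2) unparenthesizes to b6 ∘ b1 ∘ b2
w(b4, b5) unparenthesizes to b4 ∘ b5
w(w(b4, b5), b3) unparenthesizes to b4 ∘ b5 ∘ b3
w(w(w(b6, b1), b2), w(w(b4, b5), b3)) unparenthesizes to b6 ∘ b1 ∘ b2 ∘ b4 ∘ b5 ∘ b3
the factors in increasing index order: b1 ∘ b2 ∘ b3 ∘ b4 ∘ b5 ∘ b6

b1 ∘ b2 ∘ b3 ∘ b4 ∘ b5 ∘ b6


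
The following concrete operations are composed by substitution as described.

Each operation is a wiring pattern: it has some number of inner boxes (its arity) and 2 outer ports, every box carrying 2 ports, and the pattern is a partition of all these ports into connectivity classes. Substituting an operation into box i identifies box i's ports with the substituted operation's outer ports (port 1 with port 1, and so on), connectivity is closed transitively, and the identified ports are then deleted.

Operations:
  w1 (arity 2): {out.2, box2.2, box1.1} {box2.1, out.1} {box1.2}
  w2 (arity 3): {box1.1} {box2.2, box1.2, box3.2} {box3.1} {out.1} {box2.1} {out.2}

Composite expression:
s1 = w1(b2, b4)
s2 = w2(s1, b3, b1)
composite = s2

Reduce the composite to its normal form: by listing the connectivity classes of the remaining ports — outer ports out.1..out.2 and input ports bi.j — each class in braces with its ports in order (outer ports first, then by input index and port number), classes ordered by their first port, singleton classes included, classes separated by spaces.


Substituting into w2 glues patterns; closure does the rest.
after w1, the pattern on (b2, b4) reads {out.1, b4.1} {out.2, b2.1, b4.2} {b2.2} (out.j = its outer ports)
after w2, the pattern on (b2, b4, b3, b1) reads {out.1} {out.2} {b1.1} {b1.2, b2.1, b3.2, b4.2} {b2.2} {b3.1} {b4.1} (out.j = its outer ports)

{out.1} {out.2} {b1.1} {b1.2, b2.1, b3.2, b4.2} {b2.2} {b3.1} {b4.1}


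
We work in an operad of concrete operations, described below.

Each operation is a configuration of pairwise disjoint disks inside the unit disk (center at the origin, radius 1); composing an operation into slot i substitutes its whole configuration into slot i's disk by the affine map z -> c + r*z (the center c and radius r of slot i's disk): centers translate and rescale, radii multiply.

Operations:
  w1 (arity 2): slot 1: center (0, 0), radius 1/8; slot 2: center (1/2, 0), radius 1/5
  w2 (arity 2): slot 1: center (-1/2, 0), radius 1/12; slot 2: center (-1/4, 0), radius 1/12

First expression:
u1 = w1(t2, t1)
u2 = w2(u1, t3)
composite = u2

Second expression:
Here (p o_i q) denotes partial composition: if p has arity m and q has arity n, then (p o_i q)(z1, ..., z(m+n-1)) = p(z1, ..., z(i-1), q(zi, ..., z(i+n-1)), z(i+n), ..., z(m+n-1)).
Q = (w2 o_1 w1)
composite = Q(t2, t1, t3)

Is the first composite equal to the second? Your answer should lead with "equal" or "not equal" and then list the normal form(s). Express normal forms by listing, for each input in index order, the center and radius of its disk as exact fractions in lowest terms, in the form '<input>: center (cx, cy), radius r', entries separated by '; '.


equal — both sides give t1: center (-11/24, 0), radius 1/60; t2: center (-1/2, 0), radius 1/96; t3: center (-1/4, 0), radius 1/12

In normal form, the first expression is t1: center (-11/24, 0), radius 1/60; t2: center (-1/2, 0), radius 1/96; t3: center (-1/4, 0), radius 1/12
In normal form, the second expression is t1: center (-11/24, 0), radius 1/60; t2: center (-1/2, 0), radius 1/96; t3: center (-1/4, 0), radius 1/12
The forms coincide; equal.


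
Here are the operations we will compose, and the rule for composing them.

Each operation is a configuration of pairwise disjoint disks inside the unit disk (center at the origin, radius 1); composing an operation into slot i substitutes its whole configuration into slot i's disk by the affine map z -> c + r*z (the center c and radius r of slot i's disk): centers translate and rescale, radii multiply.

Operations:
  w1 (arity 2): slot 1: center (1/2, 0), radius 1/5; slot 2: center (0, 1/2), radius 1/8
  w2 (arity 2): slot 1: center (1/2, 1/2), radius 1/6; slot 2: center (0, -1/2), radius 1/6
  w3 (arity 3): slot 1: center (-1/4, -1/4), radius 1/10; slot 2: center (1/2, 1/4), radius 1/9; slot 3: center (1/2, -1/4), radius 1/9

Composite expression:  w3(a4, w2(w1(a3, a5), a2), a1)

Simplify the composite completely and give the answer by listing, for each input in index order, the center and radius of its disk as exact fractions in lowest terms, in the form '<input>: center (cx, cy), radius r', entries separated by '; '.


Nesting under w3 composes maps z -> c + r*z down each a-path.
tracing a4 down its 1-map path: center (-1/4, -1/4), radius 1/10
tracing a3 down its 3-map path: center (61/108, 11/36), radius 1/270
tracing a5 down its 3-map path: center (5/9, 17/54), radius 1/432
tracing a2 down its 2-map path: center (1/2, 7/36), radius 1/54
tracing a1 down its 1-map path: center (1/2, -1/4), radius 1/9

a1: center (1/2, -1/4), radius 1/9; a2: center (1/2, 7/36), radius 1/54; a3: center (61/108, 11/36), radius 1/270; a4: center (-1/4, -1/4), radius 1/10; a5: center (5/9, 17/54), radius 1/432


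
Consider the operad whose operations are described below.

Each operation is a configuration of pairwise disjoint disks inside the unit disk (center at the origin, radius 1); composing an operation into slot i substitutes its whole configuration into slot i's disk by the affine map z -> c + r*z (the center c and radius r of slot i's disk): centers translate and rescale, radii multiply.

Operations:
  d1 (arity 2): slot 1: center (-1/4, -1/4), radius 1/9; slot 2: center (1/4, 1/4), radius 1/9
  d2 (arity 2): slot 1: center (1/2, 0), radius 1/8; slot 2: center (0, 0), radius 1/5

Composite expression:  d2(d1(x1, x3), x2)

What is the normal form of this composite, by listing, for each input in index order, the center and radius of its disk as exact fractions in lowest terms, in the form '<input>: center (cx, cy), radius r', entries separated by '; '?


x1: center (15/32, -1/32), radius 1/72; x2: center (0, 0), radius 1/5; x3: center (17/32, 1/32), radius 1/72

Each x-disk chains the slot maps above it in d2; radii multiply.
tracing x1 down its 2-map path: center (15/32, -1/32), radius 1/72
tracing x3 down its 2-map path: center (17/32, 1/32), radius 1/72
tracing x2 down its 1-map path: center (0, 0), radius 1/5


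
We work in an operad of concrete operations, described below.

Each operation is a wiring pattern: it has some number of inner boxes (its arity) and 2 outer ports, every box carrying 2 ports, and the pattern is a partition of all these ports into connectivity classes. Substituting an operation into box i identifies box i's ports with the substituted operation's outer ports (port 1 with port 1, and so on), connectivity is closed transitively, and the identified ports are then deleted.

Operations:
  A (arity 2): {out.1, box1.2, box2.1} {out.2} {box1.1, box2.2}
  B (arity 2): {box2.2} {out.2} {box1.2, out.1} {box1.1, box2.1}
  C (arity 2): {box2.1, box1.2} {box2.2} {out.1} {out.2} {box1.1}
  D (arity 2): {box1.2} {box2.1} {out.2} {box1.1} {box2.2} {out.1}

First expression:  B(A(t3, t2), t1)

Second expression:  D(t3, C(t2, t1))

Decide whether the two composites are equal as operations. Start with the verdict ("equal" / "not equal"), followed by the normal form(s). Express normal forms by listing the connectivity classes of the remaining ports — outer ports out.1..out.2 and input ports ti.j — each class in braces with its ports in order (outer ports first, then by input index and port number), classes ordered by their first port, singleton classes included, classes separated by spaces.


not equal; the first gives {out.1} {out.2} {t1.1, t2.1, t3.2} {t1.2} {t2.2, t3.1} and the second {out.1} {out.2} {t1.1, t2.2} {t1.2} {t2.1} {t3.1} {t3.2}

In normal form, the first expression is {out.1} {out.2} {t1.1, t2.1, t3.2} {t1.2} {t2.2, t3.1}
In normal form, the second expression is {out.1} {out.2} {t1.1, t2.2} {t1.2} {t2.1} {t3.1} {t3.2}
Different reductions; not equal.


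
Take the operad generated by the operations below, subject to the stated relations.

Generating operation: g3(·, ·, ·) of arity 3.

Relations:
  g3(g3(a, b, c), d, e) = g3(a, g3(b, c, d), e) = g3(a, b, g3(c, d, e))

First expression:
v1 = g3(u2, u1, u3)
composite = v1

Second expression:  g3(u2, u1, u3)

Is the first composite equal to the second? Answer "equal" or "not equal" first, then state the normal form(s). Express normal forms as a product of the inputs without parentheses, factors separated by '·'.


equal: each reduces to u2 · u1 · u3

Normal form of the first expression: u2 · u1 · u3
Normal form of the second expression: u2 · u1 · u3
The forms coincide; equal.


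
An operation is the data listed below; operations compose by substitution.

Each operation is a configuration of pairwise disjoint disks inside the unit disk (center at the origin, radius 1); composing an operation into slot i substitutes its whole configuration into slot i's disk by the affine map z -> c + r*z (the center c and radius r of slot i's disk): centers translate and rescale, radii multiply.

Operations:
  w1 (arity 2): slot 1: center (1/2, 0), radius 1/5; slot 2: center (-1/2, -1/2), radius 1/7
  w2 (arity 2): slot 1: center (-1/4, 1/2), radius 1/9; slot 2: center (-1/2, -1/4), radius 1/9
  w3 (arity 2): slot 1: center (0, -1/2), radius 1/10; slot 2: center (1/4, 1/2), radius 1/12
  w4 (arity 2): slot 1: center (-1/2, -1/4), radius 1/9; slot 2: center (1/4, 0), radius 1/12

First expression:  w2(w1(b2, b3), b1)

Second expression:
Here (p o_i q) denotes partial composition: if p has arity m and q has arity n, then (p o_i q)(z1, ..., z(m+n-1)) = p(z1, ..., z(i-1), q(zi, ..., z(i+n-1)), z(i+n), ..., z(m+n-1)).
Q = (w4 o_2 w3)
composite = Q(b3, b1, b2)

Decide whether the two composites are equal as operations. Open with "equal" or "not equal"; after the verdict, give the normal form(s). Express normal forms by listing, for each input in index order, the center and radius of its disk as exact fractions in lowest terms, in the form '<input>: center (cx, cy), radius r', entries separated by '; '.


not equal; first: b1: center (-1/2, -1/4), radius 1/9; b2: center (-7/36, 1/2), radius 1/45; b3: center (-11/36, 4/9), radius 1/63; second: b1: center (1/4, -1/24), radius 1/120; b2: center (13/48, 1/24), radius 1/144; b3: center (-1/2, -1/4), radius 1/9

The first expression, normalized: b1: center (-1/2, -1/4), radius 1/9; b2: center (-7/36, 1/2), radius 1/45; b3: center (-11/36, 4/9), radius 1/63
The second expression, normalized: b1: center (1/4, -1/24), radius 1/120; b2: center (13/48, 1/24), radius 1/144; b3: center (-1/2, -1/4), radius 1/9
Different reductions; not equal.


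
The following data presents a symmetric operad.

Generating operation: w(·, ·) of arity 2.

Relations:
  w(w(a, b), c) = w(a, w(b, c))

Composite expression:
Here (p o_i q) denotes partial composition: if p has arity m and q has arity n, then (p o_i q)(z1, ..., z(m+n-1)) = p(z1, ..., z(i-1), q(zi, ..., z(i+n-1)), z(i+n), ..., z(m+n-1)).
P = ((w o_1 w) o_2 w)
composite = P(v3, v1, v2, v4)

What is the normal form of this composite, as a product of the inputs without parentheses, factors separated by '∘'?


v3 ∘ v1 ∘ v2 ∘ v4

Every regrouping of w is equal, so read the v-inputs in written order.
w(v1, v2) collapses to v1 ∘ v2
w(v3, w(v1, v2)) collapses to v3 ∘ v1 ∘ v2
w(w(v3, w(v1, v2)), v4) collapses to v3 ∘ v1 ∘ v2 ∘ v4


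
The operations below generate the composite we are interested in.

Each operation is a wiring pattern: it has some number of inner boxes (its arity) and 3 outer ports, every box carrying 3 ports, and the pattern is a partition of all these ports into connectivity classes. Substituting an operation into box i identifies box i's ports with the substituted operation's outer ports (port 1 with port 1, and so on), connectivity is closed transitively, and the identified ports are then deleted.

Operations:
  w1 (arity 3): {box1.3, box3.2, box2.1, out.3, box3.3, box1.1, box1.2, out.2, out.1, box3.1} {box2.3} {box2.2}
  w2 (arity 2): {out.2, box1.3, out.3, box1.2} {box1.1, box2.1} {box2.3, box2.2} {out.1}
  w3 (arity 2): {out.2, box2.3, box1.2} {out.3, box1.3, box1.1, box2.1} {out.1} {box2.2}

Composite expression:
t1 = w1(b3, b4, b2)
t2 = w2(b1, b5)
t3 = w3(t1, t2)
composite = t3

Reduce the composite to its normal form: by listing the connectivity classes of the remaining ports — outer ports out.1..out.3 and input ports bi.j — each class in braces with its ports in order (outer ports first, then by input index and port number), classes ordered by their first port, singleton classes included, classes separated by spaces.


{out.1} {out.2, out.3, b1.2, b1.3, b2.1, b2.2, b2.3, b3.1, b3.2, b3.3, b4.1} {b1.1, b5.1} {b4.2} {b4.3} {b5.2, b5.3}

Treat the ports identified at w3 as solder joints: merge, then drop.
w1 over (b3, b4, b2) gives {out.1, out.2, out.3, b2.1, b2.2, b2.3, b3.1, b3.2, b3.3, b4.1} {b4.2} {b4.3}, out.j being that stage's outer ports
w2 over (b1, b5) gives {out.1} {out.2, out.3, b1.2, b1.3} {b1.1, b5.1} {b5.2, b5.3}, out.j being that stage's outer ports
w3 over (b3, b4, b2, b1, b5) gives {out.1} {out.2, out.3, b1.2, b1.3, b2.1, b2.2, b2.3, b3.1, b3.2, b3.3, b4.1} {b1.1, b5.1} {b4.2} {b4.3} {b5.2, b5.3}, out.j being that stage's outer ports


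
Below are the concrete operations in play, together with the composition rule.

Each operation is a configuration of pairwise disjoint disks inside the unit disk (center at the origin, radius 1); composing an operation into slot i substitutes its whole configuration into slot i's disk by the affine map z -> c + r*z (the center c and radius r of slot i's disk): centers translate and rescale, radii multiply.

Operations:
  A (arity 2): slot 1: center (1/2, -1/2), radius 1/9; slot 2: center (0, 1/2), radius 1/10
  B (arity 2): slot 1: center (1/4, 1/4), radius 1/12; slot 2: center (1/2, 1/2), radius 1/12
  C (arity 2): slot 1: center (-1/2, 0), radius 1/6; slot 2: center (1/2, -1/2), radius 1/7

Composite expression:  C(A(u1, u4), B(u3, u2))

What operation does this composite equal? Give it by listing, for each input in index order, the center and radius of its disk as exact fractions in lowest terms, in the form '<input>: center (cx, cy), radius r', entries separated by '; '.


u1: center (-5/12, -1/12), radius 1/54; u2: center (4/7, -3/7), radius 1/84; u3: center (15/28, -13/28), radius 1/84; u4: center (-1/2, 1/12), radius 1/60

Only the slot chain above each u matters under C; compose those maps.
for u1, the 2-step affine chain lands on center (-5/12, -1/12), radius 1/54
for u4, the 2-step affine chain lands on center (-1/2, 1/12), radius 1/60
for u3, the 2-step affine chain lands on center (15/28, -13/28), radius 1/84
for u2, the 2-step affine chain lands on center (4/7, -3/7), radius 1/84


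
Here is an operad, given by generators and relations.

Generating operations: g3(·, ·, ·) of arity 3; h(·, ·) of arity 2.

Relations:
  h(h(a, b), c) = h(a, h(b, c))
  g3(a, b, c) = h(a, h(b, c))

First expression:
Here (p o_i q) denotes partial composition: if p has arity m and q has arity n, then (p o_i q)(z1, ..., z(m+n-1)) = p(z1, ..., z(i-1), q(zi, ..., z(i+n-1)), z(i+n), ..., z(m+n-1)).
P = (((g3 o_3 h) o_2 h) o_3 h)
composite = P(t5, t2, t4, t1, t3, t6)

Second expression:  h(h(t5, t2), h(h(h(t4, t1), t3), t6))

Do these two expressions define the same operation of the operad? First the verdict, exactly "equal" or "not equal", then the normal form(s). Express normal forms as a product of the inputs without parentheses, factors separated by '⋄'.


In normal form, the first expression is t5 ⋄ t2 ⋄ t4 ⋄ t1 ⋄ t3 ⋄ t6
In normal form, the second expression is t5 ⋄ t2 ⋄ t4 ⋄ t1 ⋄ t3 ⋄ t6
The normal forms match — equal.

equal; the common form is t5 ⋄ t2 ⋄ t4 ⋄ t1 ⋄ t3 ⋄ t6


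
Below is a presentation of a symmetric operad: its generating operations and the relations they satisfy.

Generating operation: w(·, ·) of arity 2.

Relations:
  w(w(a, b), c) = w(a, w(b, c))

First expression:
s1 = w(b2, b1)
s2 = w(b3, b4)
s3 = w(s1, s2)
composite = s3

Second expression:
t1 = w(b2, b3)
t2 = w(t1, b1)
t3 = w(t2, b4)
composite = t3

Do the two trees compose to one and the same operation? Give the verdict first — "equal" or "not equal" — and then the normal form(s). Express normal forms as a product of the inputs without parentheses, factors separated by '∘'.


not equal — first b2 ∘ b1 ∘ b3 ∘ b4, second b2 ∘ b3 ∘ b1 ∘ b4

The first expression reduces to b2 ∘ b1 ∘ b3 ∘ b4
The second expression reduces to b2 ∘ b3 ∘ b1 ∘ b4
The forms do not match — not equal.


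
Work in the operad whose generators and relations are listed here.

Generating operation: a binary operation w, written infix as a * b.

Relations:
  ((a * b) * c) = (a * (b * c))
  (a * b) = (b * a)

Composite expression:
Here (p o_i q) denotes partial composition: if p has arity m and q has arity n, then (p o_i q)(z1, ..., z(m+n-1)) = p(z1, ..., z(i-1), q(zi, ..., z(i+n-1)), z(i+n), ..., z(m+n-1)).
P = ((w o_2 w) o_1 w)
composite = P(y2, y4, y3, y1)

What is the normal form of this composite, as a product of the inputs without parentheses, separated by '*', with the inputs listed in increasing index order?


y1 * y2 * y3 * y4

Reordering under w is free, so list the y-inputs canonically.
(y2 * y4) flattens to y2 * y4
(y3 * y1) flattens to y3 * y1
((y2 * y4) * (y3 * y1)) flattens to y2 * y4 * y3 * y1
reordering the factors by index: y1 * y2 * y3 * y4


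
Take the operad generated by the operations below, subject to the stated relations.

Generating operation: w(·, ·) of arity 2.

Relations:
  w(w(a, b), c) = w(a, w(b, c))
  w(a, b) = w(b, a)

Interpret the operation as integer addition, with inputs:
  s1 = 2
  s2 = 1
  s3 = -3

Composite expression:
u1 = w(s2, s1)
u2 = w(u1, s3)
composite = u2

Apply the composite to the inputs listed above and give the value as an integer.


w(s2, s1) = 3
w(w(s2, s1), s3) = 0

0


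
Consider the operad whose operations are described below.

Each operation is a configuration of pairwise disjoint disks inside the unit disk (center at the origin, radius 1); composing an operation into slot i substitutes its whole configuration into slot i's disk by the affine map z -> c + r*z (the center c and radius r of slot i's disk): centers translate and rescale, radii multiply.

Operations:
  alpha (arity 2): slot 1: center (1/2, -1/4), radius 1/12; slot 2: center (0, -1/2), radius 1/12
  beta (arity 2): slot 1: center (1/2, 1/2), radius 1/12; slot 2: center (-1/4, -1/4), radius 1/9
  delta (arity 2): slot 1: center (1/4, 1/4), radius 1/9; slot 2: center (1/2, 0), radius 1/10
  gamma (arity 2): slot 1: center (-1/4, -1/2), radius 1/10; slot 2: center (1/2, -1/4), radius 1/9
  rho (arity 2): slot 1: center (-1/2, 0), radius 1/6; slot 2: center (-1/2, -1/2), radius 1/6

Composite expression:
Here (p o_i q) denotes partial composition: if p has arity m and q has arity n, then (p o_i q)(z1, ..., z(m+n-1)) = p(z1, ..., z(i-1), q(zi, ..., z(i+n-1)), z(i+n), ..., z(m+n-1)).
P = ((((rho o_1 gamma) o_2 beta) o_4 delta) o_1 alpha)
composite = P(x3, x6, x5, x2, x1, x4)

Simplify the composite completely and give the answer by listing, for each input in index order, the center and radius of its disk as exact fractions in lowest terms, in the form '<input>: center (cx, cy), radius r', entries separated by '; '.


x1: center (-11/24, -11/24), radius 1/54; x2: center (-91/216, -5/108), radius 1/486; x3: center (-8/15, -7/80), radius 1/720; x4: center (-5/12, -1/2), radius 1/60; x5: center (-11/27, -7/216), radius 1/648; x6: center (-13/24, -11/120), radius 1/720

Only the slot chain above each x matters under rho; compose those maps.
tracing x3 down its 3-map path: center (-8/15, -7/80), radius 1/720
tracing x6 down its 3-map path: center (-13/24, -11/120), radius 1/720
tracing x5 down its 3-map path: center (-11/27, -7/216), radius 1/648
tracing x2 down its 3-map path: center (-91/216, -5/108), radius 1/486
tracing x1 down its 2-map path: center (-11/24, -11/24), radius 1/54
tracing x4 down its 2-map path: center (-5/12, -1/2), radius 1/60


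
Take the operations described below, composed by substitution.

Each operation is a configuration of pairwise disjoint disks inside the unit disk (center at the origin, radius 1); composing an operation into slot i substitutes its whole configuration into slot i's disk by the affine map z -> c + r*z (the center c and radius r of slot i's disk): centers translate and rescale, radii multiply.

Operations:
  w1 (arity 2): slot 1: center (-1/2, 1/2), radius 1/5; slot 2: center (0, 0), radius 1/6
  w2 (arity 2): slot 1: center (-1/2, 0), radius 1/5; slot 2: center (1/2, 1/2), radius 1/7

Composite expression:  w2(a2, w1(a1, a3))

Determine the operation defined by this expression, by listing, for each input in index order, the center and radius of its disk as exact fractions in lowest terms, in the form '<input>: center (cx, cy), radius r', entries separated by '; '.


a1: center (3/7, 4/7), radius 1/35; a2: center (-1/2, 0), radius 1/5; a3: center (1/2, 1/2), radius 1/42


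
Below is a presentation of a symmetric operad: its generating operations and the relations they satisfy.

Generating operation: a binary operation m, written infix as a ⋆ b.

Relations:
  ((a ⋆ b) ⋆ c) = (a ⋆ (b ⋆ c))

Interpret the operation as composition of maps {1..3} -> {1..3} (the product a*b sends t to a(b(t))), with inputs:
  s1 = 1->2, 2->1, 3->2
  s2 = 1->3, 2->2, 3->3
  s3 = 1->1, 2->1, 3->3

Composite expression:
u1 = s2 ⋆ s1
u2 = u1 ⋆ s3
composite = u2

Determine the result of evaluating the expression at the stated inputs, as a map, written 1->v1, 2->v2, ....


1->2, 2->2, 3->2

(s2 ⋆ s1) = 1->2, 2->3, 3->2
((s2 ⋆ s1) ⋆ s3) = 1->2, 2->2, 3->2


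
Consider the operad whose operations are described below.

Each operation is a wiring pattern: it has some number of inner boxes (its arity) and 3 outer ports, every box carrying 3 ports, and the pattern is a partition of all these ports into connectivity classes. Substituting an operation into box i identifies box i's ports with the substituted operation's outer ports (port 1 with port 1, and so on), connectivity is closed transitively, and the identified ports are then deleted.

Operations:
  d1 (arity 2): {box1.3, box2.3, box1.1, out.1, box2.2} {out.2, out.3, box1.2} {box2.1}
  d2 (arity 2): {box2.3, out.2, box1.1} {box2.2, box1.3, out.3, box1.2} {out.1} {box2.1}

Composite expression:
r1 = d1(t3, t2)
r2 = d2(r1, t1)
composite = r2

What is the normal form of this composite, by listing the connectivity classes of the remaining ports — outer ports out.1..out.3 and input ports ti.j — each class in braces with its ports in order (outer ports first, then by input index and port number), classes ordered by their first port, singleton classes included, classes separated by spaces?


{out.1} {out.2, t1.3, t2.2, t2.3, t3.1, t3.3} {out.3, t1.2, t3.2} {t1.1} {t2.1}

Two ports join when wires chain via d2-identified ports.
the subtree at d1 composes to {out.1, t2.2, t2.3, t3.1, t3.3} {out.2, out.3, t3.2} {t2.1} on (t3, t2); out.j = own outer ports
the subtree at d2 composes to {out.1} {out.2, t1.3, t2.2, t2.3, t3.1, t3.3} {out.3, t1.2, t3.2} {t1.1} {t2.1} on (t3, t2, t1); out.j = own outer ports


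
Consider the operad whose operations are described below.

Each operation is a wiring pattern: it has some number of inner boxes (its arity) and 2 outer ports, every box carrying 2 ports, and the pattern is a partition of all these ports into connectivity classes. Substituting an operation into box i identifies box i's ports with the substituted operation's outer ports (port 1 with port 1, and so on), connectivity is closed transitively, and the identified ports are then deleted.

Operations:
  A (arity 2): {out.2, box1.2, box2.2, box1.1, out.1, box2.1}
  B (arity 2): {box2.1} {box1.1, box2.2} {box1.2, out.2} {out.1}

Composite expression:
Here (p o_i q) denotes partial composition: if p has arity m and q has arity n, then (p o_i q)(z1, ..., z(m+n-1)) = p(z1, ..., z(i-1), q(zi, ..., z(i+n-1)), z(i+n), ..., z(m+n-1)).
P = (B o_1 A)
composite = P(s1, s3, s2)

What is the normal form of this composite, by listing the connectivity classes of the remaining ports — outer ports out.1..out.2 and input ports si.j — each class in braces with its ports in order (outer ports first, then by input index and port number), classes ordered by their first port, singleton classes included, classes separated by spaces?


{out.1} {out.2, s1.1, s1.2, s2.2, s3.1, s3.2} {s2.1}

Treat the ports identified at B as solder joints: merge, then drop.
A over (s1, s3) gives {out.1, out.2, s1.1, s1.2, s3.1, s3.2}, out.j being that stage's outer ports
B over (s1, s3, s2) gives {out.1} {out.2, s1.1, s1.2, s2.2, s3.1, s3.2} {s2.1}, out.j being that stage's outer ports


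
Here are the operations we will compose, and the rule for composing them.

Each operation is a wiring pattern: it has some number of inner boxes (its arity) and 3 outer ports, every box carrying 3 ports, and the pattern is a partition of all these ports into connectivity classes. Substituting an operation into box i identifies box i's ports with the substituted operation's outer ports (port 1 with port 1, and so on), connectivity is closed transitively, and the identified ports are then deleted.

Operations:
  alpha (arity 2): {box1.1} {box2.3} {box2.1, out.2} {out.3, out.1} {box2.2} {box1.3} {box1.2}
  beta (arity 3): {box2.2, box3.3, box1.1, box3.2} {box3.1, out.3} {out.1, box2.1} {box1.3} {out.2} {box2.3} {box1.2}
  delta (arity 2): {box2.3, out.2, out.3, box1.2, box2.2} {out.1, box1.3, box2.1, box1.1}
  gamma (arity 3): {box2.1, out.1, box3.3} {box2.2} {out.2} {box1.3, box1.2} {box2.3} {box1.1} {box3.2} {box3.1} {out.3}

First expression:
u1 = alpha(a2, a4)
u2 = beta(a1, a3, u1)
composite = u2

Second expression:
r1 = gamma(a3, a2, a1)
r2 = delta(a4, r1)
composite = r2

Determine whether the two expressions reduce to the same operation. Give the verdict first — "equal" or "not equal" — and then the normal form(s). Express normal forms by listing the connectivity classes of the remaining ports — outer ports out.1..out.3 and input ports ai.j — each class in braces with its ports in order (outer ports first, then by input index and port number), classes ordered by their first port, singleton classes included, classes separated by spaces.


not equal; first: {out.1, a3.1} {out.2} {out.3, a1.1, a3.2, a4.1} {a1.2} {a1.3} {a2.1} {a2.2} {a2.3} {a3.3} {a4.2} {a4.3}; second: {out.1, a1.3, a2.1, a4.1, a4.3} {out.2, out.3, a4.2} {a1.1} {a1.2} {a2.2} {a2.3} {a3.1} {a3.2, a3.3}

The first composite normalizes to {out.1, a3.1} {out.2} {out.3, a1.1, a3.2, a4.1} {a1.2} {a1.3} {a2.1} {a2.2} {a2.3} {a3.3} {a4.2} {a4.3}
The second composite normalizes to {out.1, a1.3, a2.1, a4.1, a4.3} {out.2, out.3, a4.2} {a1.1} {a1.2} {a2.2} {a2.3} {a3.1} {a3.2, a3.3}
The forms do not match — not equal.


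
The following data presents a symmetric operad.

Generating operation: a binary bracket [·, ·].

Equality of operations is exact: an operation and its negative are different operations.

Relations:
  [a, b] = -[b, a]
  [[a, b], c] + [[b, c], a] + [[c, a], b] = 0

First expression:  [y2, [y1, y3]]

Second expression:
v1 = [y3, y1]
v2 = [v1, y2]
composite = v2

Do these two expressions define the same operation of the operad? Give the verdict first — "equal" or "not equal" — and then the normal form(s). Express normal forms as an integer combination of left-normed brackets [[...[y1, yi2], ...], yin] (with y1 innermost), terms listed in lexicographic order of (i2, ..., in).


In normal form, the first expression is -[[y1, y3], y2]
In normal form, the second expression is -[[y1, y3], y2]
Same normal form: equal.

equal; both compose to -[[y1, y3], y2]


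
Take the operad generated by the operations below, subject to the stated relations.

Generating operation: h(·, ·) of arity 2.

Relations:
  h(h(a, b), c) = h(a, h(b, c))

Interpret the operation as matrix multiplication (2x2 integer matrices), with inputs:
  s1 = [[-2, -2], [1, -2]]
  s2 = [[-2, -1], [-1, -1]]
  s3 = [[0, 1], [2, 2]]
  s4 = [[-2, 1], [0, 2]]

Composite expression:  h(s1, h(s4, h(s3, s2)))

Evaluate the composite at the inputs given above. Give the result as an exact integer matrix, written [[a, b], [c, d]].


h(s3, s2) = [[-1, -1], [-6, -4]]
h(s4, h(s3, s2)) = [[-4, -2], [-12, -8]]
h(s1, h(s4, h(s3, s2))) = [[32, 20], [20, 14]]

[[32, 20], [20, 14]]


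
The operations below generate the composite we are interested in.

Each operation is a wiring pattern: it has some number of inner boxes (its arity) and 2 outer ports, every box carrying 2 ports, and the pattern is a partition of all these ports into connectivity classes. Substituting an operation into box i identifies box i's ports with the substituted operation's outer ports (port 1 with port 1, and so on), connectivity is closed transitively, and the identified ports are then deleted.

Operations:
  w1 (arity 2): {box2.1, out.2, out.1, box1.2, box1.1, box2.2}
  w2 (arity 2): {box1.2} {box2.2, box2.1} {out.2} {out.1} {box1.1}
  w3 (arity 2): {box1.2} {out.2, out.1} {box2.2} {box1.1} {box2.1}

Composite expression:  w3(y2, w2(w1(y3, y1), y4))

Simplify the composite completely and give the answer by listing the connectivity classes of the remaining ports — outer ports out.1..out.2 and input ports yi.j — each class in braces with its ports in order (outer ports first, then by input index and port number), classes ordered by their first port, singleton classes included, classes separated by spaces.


{out.1, out.2} {y1.1, y1.2, y3.1, y3.2} {y2.1} {y2.2} {y4.1, y4.2}

After gluing at w3, chains via deleted ports link the y-ports.
through w1, on inputs (y3, y1): {out.1, out.2, y1.1, y1.2, y3.1, y3.2} (out.j = stage outer ports)
through w2, on inputs (y3, y1, y4): {out.1} {out.2} {y1.1, y1.2, y3.1, y3.2} {y4.1, y4.2} (out.j = stage outer ports)
through w3, on inputs (y2, y3, y1, y4): {out.1, out.2} {y1.1, y1.2, y3.1, y3.2} {y2.1} {y2.2} {y4.1, y4.2} (out.j = stage outer ports)


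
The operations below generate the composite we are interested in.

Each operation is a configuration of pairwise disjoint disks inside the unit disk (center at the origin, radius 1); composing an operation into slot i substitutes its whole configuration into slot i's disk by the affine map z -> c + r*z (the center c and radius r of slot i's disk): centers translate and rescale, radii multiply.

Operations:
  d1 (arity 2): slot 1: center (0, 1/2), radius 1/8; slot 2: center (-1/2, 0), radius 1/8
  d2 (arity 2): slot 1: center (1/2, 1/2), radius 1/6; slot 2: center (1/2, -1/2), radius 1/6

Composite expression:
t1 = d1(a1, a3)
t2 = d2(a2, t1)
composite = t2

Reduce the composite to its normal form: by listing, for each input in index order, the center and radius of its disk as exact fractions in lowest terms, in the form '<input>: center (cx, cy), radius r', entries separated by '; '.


Each a-disk chains the slot maps above it in d2; radii multiply.
tracing a2 down its 1-map path: center (1/2, 1/2), radius 1/6
tracing a1 down its 2-map path: center (1/2, -5/12), radius 1/48
tracing a3 down its 2-map path: center (5/12, -1/2), radius 1/48

a1: center (1/2, -5/12), radius 1/48; a2: center (1/2, 1/2), radius 1/6; a3: center (5/12, -1/2), radius 1/48


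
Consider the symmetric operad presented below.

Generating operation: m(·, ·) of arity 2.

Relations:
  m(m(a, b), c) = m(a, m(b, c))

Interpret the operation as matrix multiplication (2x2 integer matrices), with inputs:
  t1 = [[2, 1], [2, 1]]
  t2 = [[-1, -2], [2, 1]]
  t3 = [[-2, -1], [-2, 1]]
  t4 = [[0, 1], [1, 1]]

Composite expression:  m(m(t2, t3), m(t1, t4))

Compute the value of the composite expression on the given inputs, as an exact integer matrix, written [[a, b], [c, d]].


[[5, 15], [-7, -21]]

m(t2, t3) = [[6, -1], [-6, -1]]
m(t1, t4) = [[1, 3], [1, 3]]
m(m(t2, t3), m(t1, t4)) = [[5, 15], [-7, -21]]


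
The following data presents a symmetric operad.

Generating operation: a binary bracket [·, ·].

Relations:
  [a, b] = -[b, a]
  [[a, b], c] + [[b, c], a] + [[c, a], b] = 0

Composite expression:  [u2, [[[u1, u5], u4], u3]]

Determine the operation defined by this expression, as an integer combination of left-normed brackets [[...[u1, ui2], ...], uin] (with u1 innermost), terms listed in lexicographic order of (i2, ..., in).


-[[[[u1, u5], u4], u3], u2]

Skip Jacobi rewriting: expand, keep u1-initial words, read off terms.
Composite bracket: [u2, [[[u1, u5], u4], u3]]
Applying ab - ba throughout gives 16 signed words (2^4 = 16).
Words beginning with u1 determine it all:
  u1u5u4u3u2 appears with sign -1, giving the term -[[[[u1, u5], u4], u3], u2]


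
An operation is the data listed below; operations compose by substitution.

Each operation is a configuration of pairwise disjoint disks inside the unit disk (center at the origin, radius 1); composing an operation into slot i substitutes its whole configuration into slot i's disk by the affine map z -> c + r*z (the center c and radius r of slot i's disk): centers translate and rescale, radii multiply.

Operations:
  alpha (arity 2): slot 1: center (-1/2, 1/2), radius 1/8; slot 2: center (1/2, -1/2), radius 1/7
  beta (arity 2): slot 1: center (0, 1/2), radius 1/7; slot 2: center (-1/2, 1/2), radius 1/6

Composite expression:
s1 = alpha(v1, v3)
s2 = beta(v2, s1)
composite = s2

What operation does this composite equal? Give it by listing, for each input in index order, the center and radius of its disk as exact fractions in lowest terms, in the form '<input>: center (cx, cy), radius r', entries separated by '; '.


v1: center (-7/12, 7/12), radius 1/48; v2: center (0, 1/2), radius 1/7; v3: center (-5/12, 5/12), radius 1/42

Below beta, radii multiply path by path; the v-disk centers shift.
for v2, the 1-step affine chain lands on center (0, 1/2), radius 1/7
for v1, the 2-step affine chain lands on center (-7/12, 7/12), radius 1/48
for v3, the 2-step affine chain lands on center (-5/12, 5/12), radius 1/42


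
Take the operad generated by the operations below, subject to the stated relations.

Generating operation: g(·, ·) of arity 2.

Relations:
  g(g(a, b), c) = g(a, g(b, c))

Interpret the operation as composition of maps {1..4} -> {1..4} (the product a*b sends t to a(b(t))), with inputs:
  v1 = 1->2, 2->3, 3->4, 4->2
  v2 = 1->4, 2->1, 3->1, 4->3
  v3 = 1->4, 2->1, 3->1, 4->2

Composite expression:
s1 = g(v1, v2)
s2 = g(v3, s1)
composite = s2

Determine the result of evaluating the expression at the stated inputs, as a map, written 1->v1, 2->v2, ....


1->1, 2->1, 3->1, 4->2


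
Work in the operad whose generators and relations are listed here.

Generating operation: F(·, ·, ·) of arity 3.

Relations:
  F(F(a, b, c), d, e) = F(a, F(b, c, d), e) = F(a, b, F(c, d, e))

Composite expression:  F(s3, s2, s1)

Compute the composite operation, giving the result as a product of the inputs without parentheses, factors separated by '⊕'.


Key point: F is associative — brackets drop, the s-order remains.
F(s3, s2, s1) linearizes to s3 ⊕ s2 ⊕ s1

s3 ⊕ s2 ⊕ s1


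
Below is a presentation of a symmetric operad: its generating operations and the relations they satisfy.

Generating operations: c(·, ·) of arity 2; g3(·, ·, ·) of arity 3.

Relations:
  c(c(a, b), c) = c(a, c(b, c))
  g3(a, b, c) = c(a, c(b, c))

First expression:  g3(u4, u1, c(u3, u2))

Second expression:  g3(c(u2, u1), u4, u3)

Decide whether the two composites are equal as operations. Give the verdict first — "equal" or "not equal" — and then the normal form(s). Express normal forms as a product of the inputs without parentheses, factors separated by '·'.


not equal — first u4 · u1 · u3 · u2, second u2 · u1 · u4 · u3

Normal form of the first expression: u4 · u1 · u3 · u2
Normal form of the second expression: u2 · u1 · u4 · u3
The normal forms differ: not equal.


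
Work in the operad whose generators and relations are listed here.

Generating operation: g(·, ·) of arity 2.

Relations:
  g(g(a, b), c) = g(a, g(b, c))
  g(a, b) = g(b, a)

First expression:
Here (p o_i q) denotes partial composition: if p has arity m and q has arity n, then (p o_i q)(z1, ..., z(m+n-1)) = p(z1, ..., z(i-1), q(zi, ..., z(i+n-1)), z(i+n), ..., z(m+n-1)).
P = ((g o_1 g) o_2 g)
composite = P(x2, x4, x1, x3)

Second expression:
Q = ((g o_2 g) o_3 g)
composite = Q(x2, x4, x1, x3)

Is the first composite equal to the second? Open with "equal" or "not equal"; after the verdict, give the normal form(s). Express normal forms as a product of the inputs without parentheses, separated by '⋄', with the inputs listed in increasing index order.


equal; the common form is x1 ⋄ x2 ⋄ x3 ⋄ x4

Reducing the first expression gives x1 ⋄ x2 ⋄ x3 ⋄ x4
Reducing the second expression gives x1 ⋄ x2 ⋄ x3 ⋄ x4
Both agree, so they are equal.
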